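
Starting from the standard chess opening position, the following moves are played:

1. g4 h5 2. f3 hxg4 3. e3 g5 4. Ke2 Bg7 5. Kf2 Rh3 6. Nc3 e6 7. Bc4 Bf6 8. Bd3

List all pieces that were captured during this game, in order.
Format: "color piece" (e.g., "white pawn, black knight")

Tracking captures:
  hxg4: captured white pawn

white pawn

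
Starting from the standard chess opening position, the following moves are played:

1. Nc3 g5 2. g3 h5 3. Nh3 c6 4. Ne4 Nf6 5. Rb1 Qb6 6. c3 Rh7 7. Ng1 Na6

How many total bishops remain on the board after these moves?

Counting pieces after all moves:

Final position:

  a b c d e f g h
  ─────────────────
8│♜ · ♝ · ♚ ♝ · ·│8
7│♟ ♟ · ♟ ♟ ♟ · ♜│7
6│♞ ♛ ♟ · · ♞ · ·│6
5│· · · · · · ♟ ♟│5
4│· · · · ♘ · · ·│4
3│· · ♙ · · · ♙ ·│3
2│♙ ♙ · ♙ ♙ ♙ · ♙│2
1│· ♖ ♗ ♕ ♔ ♗ ♘ ♖│1
  ─────────────────
  a b c d e f g h


4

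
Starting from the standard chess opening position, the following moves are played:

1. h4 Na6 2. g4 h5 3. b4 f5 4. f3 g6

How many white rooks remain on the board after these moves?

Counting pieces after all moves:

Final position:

  a b c d e f g h
  ─────────────────
8│♜ · ♝ ♛ ♚ ♝ ♞ ♜│8
7│♟ ♟ ♟ ♟ ♟ · · ·│7
6│♞ · · · · · ♟ ·│6
5│· · · · · ♟ · ♟│5
4│· ♙ · · · · ♙ ♙│4
3│· · · · · ♙ · ·│3
2│♙ · ♙ ♙ ♙ · · ·│2
1│♖ ♘ ♗ ♕ ♔ ♗ ♘ ♖│1
  ─────────────────
  a b c d e f g h


2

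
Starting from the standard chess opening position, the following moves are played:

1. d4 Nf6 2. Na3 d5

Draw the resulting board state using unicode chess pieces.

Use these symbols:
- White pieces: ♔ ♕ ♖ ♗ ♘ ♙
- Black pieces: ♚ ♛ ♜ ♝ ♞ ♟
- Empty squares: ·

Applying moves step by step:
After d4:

♜ ♞ ♝ ♛ ♚ ♝ ♞ ♜
♟ ♟ ♟ ♟ ♟ ♟ ♟ ♟
· · · · · · · ·
· · · · · · · ·
· · · ♙ · · · ·
· · · · · · · ·
♙ ♙ ♙ · ♙ ♙ ♙ ♙
♖ ♘ ♗ ♕ ♔ ♗ ♘ ♖


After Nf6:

♜ ♞ ♝ ♛ ♚ ♝ · ♜
♟ ♟ ♟ ♟ ♟ ♟ ♟ ♟
· · · · · ♞ · ·
· · · · · · · ·
· · · ♙ · · · ·
· · · · · · · ·
♙ ♙ ♙ · ♙ ♙ ♙ ♙
♖ ♘ ♗ ♕ ♔ ♗ ♘ ♖


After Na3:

♜ ♞ ♝ ♛ ♚ ♝ · ♜
♟ ♟ ♟ ♟ ♟ ♟ ♟ ♟
· · · · · ♞ · ·
· · · · · · · ·
· · · ♙ · · · ·
♘ · · · · · · ·
♙ ♙ ♙ · ♙ ♙ ♙ ♙
♖ · ♗ ♕ ♔ ♗ ♘ ♖


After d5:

♜ ♞ ♝ ♛ ♚ ♝ · ♜
♟ ♟ ♟ · ♟ ♟ ♟ ♟
· · · · · ♞ · ·
· · · ♟ · · · ·
· · · ♙ · · · ·
♘ · · · · · · ·
♙ ♙ ♙ · ♙ ♙ ♙ ♙
♖ · ♗ ♕ ♔ ♗ ♘ ♖



  a b c d e f g h
  ─────────────────
8│♜ ♞ ♝ ♛ ♚ ♝ · ♜│8
7│♟ ♟ ♟ · ♟ ♟ ♟ ♟│7
6│· · · · · ♞ · ·│6
5│· · · ♟ · · · ·│5
4│· · · ♙ · · · ·│4
3│♘ · · · · · · ·│3
2│♙ ♙ ♙ · ♙ ♙ ♙ ♙│2
1│♖ · ♗ ♕ ♔ ♗ ♘ ♖│1
  ─────────────────
  a b c d e f g h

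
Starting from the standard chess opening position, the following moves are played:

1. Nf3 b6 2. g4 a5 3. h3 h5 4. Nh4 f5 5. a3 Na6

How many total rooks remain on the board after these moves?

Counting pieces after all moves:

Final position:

  a b c d e f g h
  ─────────────────
8│♜ · ♝ ♛ ♚ ♝ ♞ ♜│8
7│· · ♟ ♟ ♟ · ♟ ·│7
6│♞ ♟ · · · · · ·│6
5│♟ · · · · ♟ · ♟│5
4│· · · · · · ♙ ♘│4
3│♙ · · · · · · ♙│3
2│· ♙ ♙ ♙ ♙ ♙ · ·│2
1│♖ ♘ ♗ ♕ ♔ ♗ · ♖│1
  ─────────────────
  a b c d e f g h


4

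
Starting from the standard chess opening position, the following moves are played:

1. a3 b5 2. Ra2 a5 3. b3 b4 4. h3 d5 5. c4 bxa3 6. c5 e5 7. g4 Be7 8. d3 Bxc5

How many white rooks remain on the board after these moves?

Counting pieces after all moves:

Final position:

  a b c d e f g h
  ─────────────────
8│♜ ♞ ♝ ♛ ♚ · ♞ ♜│8
7│· · ♟ · · ♟ ♟ ♟│7
6│· · · · · · · ·│6
5│♟ · ♝ ♟ ♟ · · ·│5
4│· · · · · · ♙ ·│4
3│♟ ♙ · ♙ · · · ♙│3
2│♖ · · · ♙ ♙ · ·│2
1│· ♘ ♗ ♕ ♔ ♗ ♘ ♖│1
  ─────────────────
  a b c d e f g h


2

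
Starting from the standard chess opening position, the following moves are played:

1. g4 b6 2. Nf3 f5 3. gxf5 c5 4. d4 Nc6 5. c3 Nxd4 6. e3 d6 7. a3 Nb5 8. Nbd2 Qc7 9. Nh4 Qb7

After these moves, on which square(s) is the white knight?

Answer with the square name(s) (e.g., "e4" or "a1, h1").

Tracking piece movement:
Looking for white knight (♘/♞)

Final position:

  a b c d e f g h
  ─────────────────
8│♜ · ♝ · ♚ ♝ ♞ ♜│8
7│♟ ♛ · · ♟ · ♟ ♟│7
6│· ♟ · ♟ · · · ·│6
5│· ♞ ♟ · · ♙ · ·│5
4│· · · · · · · ♘│4
3│♙ · ♙ · ♙ · · ·│3
2│· ♙ · ♘ · ♙ · ♙│2
1│♖ · ♗ ♕ ♔ ♗ · ♖│1
  ─────────────────
  a b c d e f g h


d2, h4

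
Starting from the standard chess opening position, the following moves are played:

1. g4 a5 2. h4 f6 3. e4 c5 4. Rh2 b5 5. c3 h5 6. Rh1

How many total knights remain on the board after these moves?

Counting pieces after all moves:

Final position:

  a b c d e f g h
  ─────────────────
8│♜ ♞ ♝ ♛ ♚ ♝ ♞ ♜│8
7│· · · ♟ ♟ · ♟ ·│7
6│· · · · · ♟ · ·│6
5│♟ ♟ ♟ · · · · ♟│5
4│· · · · ♙ · ♙ ♙│4
3│· · ♙ · · · · ·│3
2│♙ ♙ · ♙ · ♙ · ·│2
1│♖ ♘ ♗ ♕ ♔ ♗ ♘ ♖│1
  ─────────────────
  a b c d e f g h


4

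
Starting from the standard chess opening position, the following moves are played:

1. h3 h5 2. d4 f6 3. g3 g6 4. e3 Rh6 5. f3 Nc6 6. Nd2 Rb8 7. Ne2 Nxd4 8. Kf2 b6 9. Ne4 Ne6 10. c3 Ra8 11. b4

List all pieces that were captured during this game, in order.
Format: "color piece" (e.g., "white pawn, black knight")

Tracking captures:
  Nxd4: captured white pawn

white pawn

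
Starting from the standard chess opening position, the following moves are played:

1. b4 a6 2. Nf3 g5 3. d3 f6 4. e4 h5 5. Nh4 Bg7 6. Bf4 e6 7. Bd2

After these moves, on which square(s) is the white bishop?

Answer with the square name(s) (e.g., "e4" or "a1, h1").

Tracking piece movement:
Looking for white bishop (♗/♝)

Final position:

  a b c d e f g h
  ─────────────────
8│♜ ♞ ♝ ♛ ♚ · ♞ ♜│8
7│· ♟ ♟ ♟ · · ♝ ·│7
6│♟ · · · ♟ ♟ · ·│6
5│· · · · · · ♟ ♟│5
4│· ♙ · · ♙ · · ♘│4
3│· · · ♙ · · · ·│3
2│♙ · ♙ ♗ · ♙ ♙ ♙│2
1│♖ ♘ · ♕ ♔ ♗ · ♖│1
  ─────────────────
  a b c d e f g h


d2, f1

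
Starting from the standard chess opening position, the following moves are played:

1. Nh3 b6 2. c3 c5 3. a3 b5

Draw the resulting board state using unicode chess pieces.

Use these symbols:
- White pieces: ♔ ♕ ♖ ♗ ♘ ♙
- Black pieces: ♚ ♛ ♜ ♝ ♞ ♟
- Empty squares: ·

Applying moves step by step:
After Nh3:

♜ ♞ ♝ ♛ ♚ ♝ ♞ ♜
♟ ♟ ♟ ♟ ♟ ♟ ♟ ♟
· · · · · · · ·
· · · · · · · ·
· · · · · · · ·
· · · · · · · ♘
♙ ♙ ♙ ♙ ♙ ♙ ♙ ♙
♖ ♘ ♗ ♕ ♔ ♗ · ♖


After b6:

♜ ♞ ♝ ♛ ♚ ♝ ♞ ♜
♟ · ♟ ♟ ♟ ♟ ♟ ♟
· ♟ · · · · · ·
· · · · · · · ·
· · · · · · · ·
· · · · · · · ♘
♙ ♙ ♙ ♙ ♙ ♙ ♙ ♙
♖ ♘ ♗ ♕ ♔ ♗ · ♖


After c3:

♜ ♞ ♝ ♛ ♚ ♝ ♞ ♜
♟ · ♟ ♟ ♟ ♟ ♟ ♟
· ♟ · · · · · ·
· · · · · · · ·
· · · · · · · ·
· · ♙ · · · · ♘
♙ ♙ · ♙ ♙ ♙ ♙ ♙
♖ ♘ ♗ ♕ ♔ ♗ · ♖


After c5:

♜ ♞ ♝ ♛ ♚ ♝ ♞ ♜
♟ · · ♟ ♟ ♟ ♟ ♟
· ♟ · · · · · ·
· · ♟ · · · · ·
· · · · · · · ·
· · ♙ · · · · ♘
♙ ♙ · ♙ ♙ ♙ ♙ ♙
♖ ♘ ♗ ♕ ♔ ♗ · ♖


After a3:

♜ ♞ ♝ ♛ ♚ ♝ ♞ ♜
♟ · · ♟ ♟ ♟ ♟ ♟
· ♟ · · · · · ·
· · ♟ · · · · ·
· · · · · · · ·
♙ · ♙ · · · · ♘
· ♙ · ♙ ♙ ♙ ♙ ♙
♖ ♘ ♗ ♕ ♔ ♗ · ♖


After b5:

♜ ♞ ♝ ♛ ♚ ♝ ♞ ♜
♟ · · ♟ ♟ ♟ ♟ ♟
· · · · · · · ·
· ♟ ♟ · · · · ·
· · · · · · · ·
♙ · ♙ · · · · ♘
· ♙ · ♙ ♙ ♙ ♙ ♙
♖ ♘ ♗ ♕ ♔ ♗ · ♖



  a b c d e f g h
  ─────────────────
8│♜ ♞ ♝ ♛ ♚ ♝ ♞ ♜│8
7│♟ · · ♟ ♟ ♟ ♟ ♟│7
6│· · · · · · · ·│6
5│· ♟ ♟ · · · · ·│5
4│· · · · · · · ·│4
3│♙ · ♙ · · · · ♘│3
2│· ♙ · ♙ ♙ ♙ ♙ ♙│2
1│♖ ♘ ♗ ♕ ♔ ♗ · ♖│1
  ─────────────────
  a b c d e f g h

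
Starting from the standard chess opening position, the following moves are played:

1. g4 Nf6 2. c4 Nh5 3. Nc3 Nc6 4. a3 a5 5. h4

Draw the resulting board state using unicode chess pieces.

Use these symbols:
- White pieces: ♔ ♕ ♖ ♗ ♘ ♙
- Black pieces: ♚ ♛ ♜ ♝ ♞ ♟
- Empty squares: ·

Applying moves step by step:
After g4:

♜ ♞ ♝ ♛ ♚ ♝ ♞ ♜
♟ ♟ ♟ ♟ ♟ ♟ ♟ ♟
· · · · · · · ·
· · · · · · · ·
· · · · · · ♙ ·
· · · · · · · ·
♙ ♙ ♙ ♙ ♙ ♙ · ♙
♖ ♘ ♗ ♕ ♔ ♗ ♘ ♖


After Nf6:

♜ ♞ ♝ ♛ ♚ ♝ · ♜
♟ ♟ ♟ ♟ ♟ ♟ ♟ ♟
· · · · · ♞ · ·
· · · · · · · ·
· · · · · · ♙ ·
· · · · · · · ·
♙ ♙ ♙ ♙ ♙ ♙ · ♙
♖ ♘ ♗ ♕ ♔ ♗ ♘ ♖


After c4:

♜ ♞ ♝ ♛ ♚ ♝ · ♜
♟ ♟ ♟ ♟ ♟ ♟ ♟ ♟
· · · · · ♞ · ·
· · · · · · · ·
· · ♙ · · · ♙ ·
· · · · · · · ·
♙ ♙ · ♙ ♙ ♙ · ♙
♖ ♘ ♗ ♕ ♔ ♗ ♘ ♖


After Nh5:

♜ ♞ ♝ ♛ ♚ ♝ · ♜
♟ ♟ ♟ ♟ ♟ ♟ ♟ ♟
· · · · · · · ·
· · · · · · · ♞
· · ♙ · · · ♙ ·
· · · · · · · ·
♙ ♙ · ♙ ♙ ♙ · ♙
♖ ♘ ♗ ♕ ♔ ♗ ♘ ♖


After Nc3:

♜ ♞ ♝ ♛ ♚ ♝ · ♜
♟ ♟ ♟ ♟ ♟ ♟ ♟ ♟
· · · · · · · ·
· · · · · · · ♞
· · ♙ · · · ♙ ·
· · ♘ · · · · ·
♙ ♙ · ♙ ♙ ♙ · ♙
♖ · ♗ ♕ ♔ ♗ ♘ ♖


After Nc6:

♜ · ♝ ♛ ♚ ♝ · ♜
♟ ♟ ♟ ♟ ♟ ♟ ♟ ♟
· · ♞ · · · · ·
· · · · · · · ♞
· · ♙ · · · ♙ ·
· · ♘ · · · · ·
♙ ♙ · ♙ ♙ ♙ · ♙
♖ · ♗ ♕ ♔ ♗ ♘ ♖


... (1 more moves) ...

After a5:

♜ · ♝ ♛ ♚ ♝ · ♜
· ♟ ♟ ♟ ♟ ♟ ♟ ♟
· · ♞ · · · · ·
♟ · · · · · · ♞
· · ♙ · · · ♙ ·
♙ · ♘ · · · · ·
· ♙ · ♙ ♙ ♙ · ♙
♖ · ♗ ♕ ♔ ♗ ♘ ♖


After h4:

♜ · ♝ ♛ ♚ ♝ · ♜
· ♟ ♟ ♟ ♟ ♟ ♟ ♟
· · ♞ · · · · ·
♟ · · · · · · ♞
· · ♙ · · · ♙ ♙
♙ · ♘ · · · · ·
· ♙ · ♙ ♙ ♙ · ·
♖ · ♗ ♕ ♔ ♗ ♘ ♖



  a b c d e f g h
  ─────────────────
8│♜ · ♝ ♛ ♚ ♝ · ♜│8
7│· ♟ ♟ ♟ ♟ ♟ ♟ ♟│7
6│· · ♞ · · · · ·│6
5│♟ · · · · · · ♞│5
4│· · ♙ · · · ♙ ♙│4
3│♙ · ♘ · · · · ·│3
2│· ♙ · ♙ ♙ ♙ · ·│2
1│♖ · ♗ ♕ ♔ ♗ ♘ ♖│1
  ─────────────────
  a b c d e f g h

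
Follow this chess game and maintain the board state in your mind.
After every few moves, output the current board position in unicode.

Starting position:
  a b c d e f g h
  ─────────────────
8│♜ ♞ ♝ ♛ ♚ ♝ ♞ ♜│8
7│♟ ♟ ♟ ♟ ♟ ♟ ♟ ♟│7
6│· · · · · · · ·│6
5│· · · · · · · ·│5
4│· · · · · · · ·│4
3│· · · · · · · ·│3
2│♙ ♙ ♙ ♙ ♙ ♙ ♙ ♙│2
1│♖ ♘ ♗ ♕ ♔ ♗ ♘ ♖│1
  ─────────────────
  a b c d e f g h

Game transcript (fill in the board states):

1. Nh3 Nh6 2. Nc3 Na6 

  a b c d e f g h
  ─────────────────
8│♜ · ♝ ♛ ♚ ♝ · ♜│8
7│♟ ♟ ♟ ♟ ♟ ♟ ♟ ♟│7
6│♞ · · · · · · ♞│6
5│· · · · · · · ·│5
4│· · · · · · · ·│4
3│· · ♘ · · · · ♘│3
2│♙ ♙ ♙ ♙ ♙ ♙ ♙ ♙│2
1│♖ · ♗ ♕ ♔ ♗ · ♖│1
  ─────────────────
  a b c d e f g h

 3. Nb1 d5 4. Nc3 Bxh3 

  a b c d e f g h
  ─────────────────
8│♜ · · ♛ ♚ ♝ · ♜│8
7│♟ ♟ ♟ · ♟ ♟ ♟ ♟│7
6│♞ · · · · · · ♞│6
5│· · · ♟ · · · ·│5
4│· · · · · · · ·│4
3│· · ♘ · · · · ♝│3
2│♙ ♙ ♙ ♙ ♙ ♙ ♙ ♙│2
1│♖ · ♗ ♕ ♔ ♗ · ♖│1
  ─────────────────
  a b c d e f g h

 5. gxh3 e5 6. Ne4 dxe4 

  a b c d e f g h
  ─────────────────
8│♜ · · ♛ ♚ ♝ · ♜│8
7│♟ ♟ ♟ · · ♟ ♟ ♟│7
6│♞ · · · · · · ♞│6
5│· · · · ♟ · · ·│5
4│· · · · ♟ · · ·│4
3│· · · · · · · ♙│3
2│♙ ♙ ♙ ♙ ♙ ♙ · ♙│2
1│♖ · ♗ ♕ ♔ ♗ · ♖│1
  ─────────────────
  a b c d e f g h

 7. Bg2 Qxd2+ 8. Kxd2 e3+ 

  a b c d e f g h
  ─────────────────
8│♜ · · · ♚ ♝ · ♜│8
7│♟ ♟ ♟ · · ♟ ♟ ♟│7
6│♞ · · · · · · ♞│6
5│· · · · ♟ · · ·│5
4│· · · · · · · ·│4
3│· · · · ♟ · · ♙│3
2│♙ ♙ ♙ ♔ ♙ ♙ ♗ ♙│2
1│♖ · ♗ ♕ · · · ♖│1
  ─────────────────
  a b c d e f g h

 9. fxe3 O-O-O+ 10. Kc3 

  a b c d e f g h
  ─────────────────
8│· · ♚ ♜ · ♝ · ♜│8
7│♟ ♟ ♟ · · ♟ ♟ ♟│7
6│♞ · · · · · · ♞│6
5│· · · · ♟ · · ·│5
4│· · · · · · · ·│4
3│· · ♔ · ♙ · · ♙│3
2│♙ ♙ ♙ · ♙ · ♗ ♙│2
1│♖ · ♗ ♕ · · · ♖│1
  ─────────────────
  a b c d e f g h


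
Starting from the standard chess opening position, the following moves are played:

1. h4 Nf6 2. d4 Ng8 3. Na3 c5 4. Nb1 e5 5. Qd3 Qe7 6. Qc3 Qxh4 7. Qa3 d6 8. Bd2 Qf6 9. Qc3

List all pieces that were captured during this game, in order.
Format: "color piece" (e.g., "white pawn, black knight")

Tracking captures:
  Qxh4: captured white pawn

white pawn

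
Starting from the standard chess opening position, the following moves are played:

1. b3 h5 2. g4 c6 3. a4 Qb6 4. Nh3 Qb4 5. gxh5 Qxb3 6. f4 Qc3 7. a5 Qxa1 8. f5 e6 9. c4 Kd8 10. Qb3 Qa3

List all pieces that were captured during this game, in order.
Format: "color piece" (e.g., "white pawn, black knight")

Tracking captures:
  gxh5: captured black pawn
  Qxb3: captured white pawn
  Qxa1: captured white rook

black pawn, white pawn, white rook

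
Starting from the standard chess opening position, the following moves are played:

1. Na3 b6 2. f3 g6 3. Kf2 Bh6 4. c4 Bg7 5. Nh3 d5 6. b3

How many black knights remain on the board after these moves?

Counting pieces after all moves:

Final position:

  a b c d e f g h
  ─────────────────
8│♜ ♞ ♝ ♛ ♚ · ♞ ♜│8
7│♟ · ♟ · ♟ ♟ ♝ ♟│7
6│· ♟ · · · · ♟ ·│6
5│· · · ♟ · · · ·│5
4│· · ♙ · · · · ·│4
3│♘ ♙ · · · ♙ · ♘│3
2│♙ · · ♙ ♙ ♔ ♙ ♙│2
1│♖ · ♗ ♕ · ♗ · ♖│1
  ─────────────────
  a b c d e f g h


2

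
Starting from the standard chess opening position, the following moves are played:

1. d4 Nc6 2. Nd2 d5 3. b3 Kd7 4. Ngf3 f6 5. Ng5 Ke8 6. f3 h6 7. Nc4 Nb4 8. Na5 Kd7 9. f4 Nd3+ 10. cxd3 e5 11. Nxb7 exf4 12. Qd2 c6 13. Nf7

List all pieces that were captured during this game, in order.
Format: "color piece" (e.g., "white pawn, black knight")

Tracking captures:
  cxd3: captured black knight
  Nxb7: captured black pawn
  exf4: captured white pawn

black knight, black pawn, white pawn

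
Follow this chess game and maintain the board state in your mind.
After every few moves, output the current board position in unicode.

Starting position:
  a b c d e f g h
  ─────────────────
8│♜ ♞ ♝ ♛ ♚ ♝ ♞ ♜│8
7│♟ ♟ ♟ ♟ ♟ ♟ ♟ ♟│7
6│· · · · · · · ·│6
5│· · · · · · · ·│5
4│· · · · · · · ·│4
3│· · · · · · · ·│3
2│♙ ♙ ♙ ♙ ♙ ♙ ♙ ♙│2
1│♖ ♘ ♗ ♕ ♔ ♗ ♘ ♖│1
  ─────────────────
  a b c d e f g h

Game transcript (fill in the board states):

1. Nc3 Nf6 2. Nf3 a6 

  a b c d e f g h
  ─────────────────
8│♜ ♞ ♝ ♛ ♚ ♝ · ♜│8
7│· ♟ ♟ ♟ ♟ ♟ ♟ ♟│7
6│♟ · · · · ♞ · ·│6
5│· · · · · · · ·│5
4│· · · · · · · ·│4
3│· · ♘ · · ♘ · ·│3
2│♙ ♙ ♙ ♙ ♙ ♙ ♙ ♙│2
1│♖ · ♗ ♕ ♔ ♗ · ♖│1
  ─────────────────
  a b c d e f g h

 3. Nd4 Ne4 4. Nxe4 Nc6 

  a b c d e f g h
  ─────────────────
8│♜ · ♝ ♛ ♚ ♝ · ♜│8
7│· ♟ ♟ ♟ ♟ ♟ ♟ ♟│7
6│♟ · ♞ · · · · ·│6
5│· · · · · · · ·│5
4│· · · ♘ ♘ · · ·│4
3│· · · · · · · ·│3
2│♙ ♙ ♙ ♙ ♙ ♙ ♙ ♙│2
1│♖ · ♗ ♕ ♔ ♗ · ♖│1
  ─────────────────
  a b c d e f g h

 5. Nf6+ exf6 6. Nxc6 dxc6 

  a b c d e f g h
  ─────────────────
8│♜ · ♝ ♛ ♚ ♝ · ♜│8
7│· ♟ ♟ · · ♟ ♟ ♟│7
6│♟ · ♟ · · ♟ · ·│6
5│· · · · · · · ·│5
4│· · · · · · · ·│4
3│· · · · · · · ·│3
2│♙ ♙ ♙ ♙ ♙ ♙ ♙ ♙│2
1│♖ · ♗ ♕ ♔ ♗ · ♖│1
  ─────────────────
  a b c d e f g h

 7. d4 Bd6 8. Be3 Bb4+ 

  a b c d e f g h
  ─────────────────
8│♜ · ♝ ♛ ♚ · · ♜│8
7│· ♟ ♟ · · ♟ ♟ ♟│7
6│♟ · ♟ · · ♟ · ·│6
5│· · · · · · · ·│5
4│· ♝ · ♙ · · · ·│4
3│· · · · ♗ · · ·│3
2│♙ ♙ ♙ · ♙ ♙ ♙ ♙│2
1│♖ · · ♕ ♔ ♗ · ♖│1
  ─────────────────
  a b c d e f g h

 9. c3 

  a b c d e f g h
  ─────────────────
8│♜ · ♝ ♛ ♚ · · ♜│8
7│· ♟ ♟ · · ♟ ♟ ♟│7
6│♟ · ♟ · · ♟ · ·│6
5│· · · · · · · ·│5
4│· ♝ · ♙ · · · ·│4
3│· · ♙ · ♗ · · ·│3
2│♙ ♙ · · ♙ ♙ ♙ ♙│2
1│♖ · · ♕ ♔ ♗ · ♖│1
  ─────────────────
  a b c d e f g h


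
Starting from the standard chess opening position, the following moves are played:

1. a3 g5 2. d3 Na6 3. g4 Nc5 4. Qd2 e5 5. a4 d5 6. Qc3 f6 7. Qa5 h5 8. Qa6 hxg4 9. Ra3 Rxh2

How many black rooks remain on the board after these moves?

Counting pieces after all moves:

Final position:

  a b c d e f g h
  ─────────────────
8│♜ · ♝ ♛ ♚ ♝ ♞ ·│8
7│♟ ♟ ♟ · · · · ·│7
6│♕ · · · · ♟ · ·│6
5│· · ♞ ♟ ♟ · ♟ ·│5
4│♙ · · · · · ♟ ·│4
3│♖ · · ♙ · · · ·│3
2│· ♙ ♙ · ♙ ♙ · ♜│2
1│· ♘ ♗ · ♔ ♗ ♘ ♖│1
  ─────────────────
  a b c d e f g h


2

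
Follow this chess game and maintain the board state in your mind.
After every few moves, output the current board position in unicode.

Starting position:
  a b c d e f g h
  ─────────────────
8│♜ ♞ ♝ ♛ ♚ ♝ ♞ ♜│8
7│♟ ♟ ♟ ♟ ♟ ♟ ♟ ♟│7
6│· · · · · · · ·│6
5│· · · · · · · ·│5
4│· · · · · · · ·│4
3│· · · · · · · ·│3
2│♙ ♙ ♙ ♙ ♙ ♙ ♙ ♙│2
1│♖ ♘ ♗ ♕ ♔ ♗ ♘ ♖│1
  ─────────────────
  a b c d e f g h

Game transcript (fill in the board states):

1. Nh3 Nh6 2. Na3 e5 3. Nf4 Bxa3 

  a b c d e f g h
  ─────────────────
8│♜ ♞ ♝ ♛ ♚ · · ♜│8
7│♟ ♟ ♟ ♟ · ♟ ♟ ♟│7
6│· · · · · · · ♞│6
5│· · · · ♟ · · ·│5
4│· · · · · ♘ · ·│4
3│♝ · · · · · · ·│3
2│♙ ♙ ♙ ♙ ♙ ♙ ♙ ♙│2
1│♖ · ♗ ♕ ♔ ♗ · ♖│1
  ─────────────────
  a b c d e f g h

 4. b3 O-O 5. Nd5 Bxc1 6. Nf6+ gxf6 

  a b c d e f g h
  ─────────────────
8│♜ ♞ ♝ ♛ · ♜ ♚ ·│8
7│♟ ♟ ♟ ♟ · ♟ · ♟│7
6│· · · · · ♟ · ♞│6
5│· · · · ♟ · · ·│5
4│· · · · · · · ·│4
3│· ♙ · · · · · ·│3
2│♙ · ♙ ♙ ♙ ♙ ♙ ♙│2
1│♖ · ♝ ♕ ♔ ♗ · ♖│1
  ─────────────────
  a b c d e f g h

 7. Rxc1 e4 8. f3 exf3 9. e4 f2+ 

  a b c d e f g h
  ─────────────────
8│♜ ♞ ♝ ♛ · ♜ ♚ ·│8
7│♟ ♟ ♟ ♟ · ♟ · ♟│7
6│· · · · · ♟ · ♞│6
5│· · · · · · · ·│5
4│· · · · ♙ · · ·│4
3│· ♙ · · · · · ·│3
2│♙ · ♙ ♙ · ♟ ♙ ♙│2
1│· · ♖ ♕ ♔ ♗ · ♖│1
  ─────────────────
  a b c d e f g h

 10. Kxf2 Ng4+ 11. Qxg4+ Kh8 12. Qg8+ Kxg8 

  a b c d e f g h
  ─────────────────
8│♜ ♞ ♝ ♛ · ♜ ♚ ·│8
7│♟ ♟ ♟ ♟ · ♟ · ♟│7
6│· · · · · ♟ · ·│6
5│· · · · · · · ·│5
4│· · · · ♙ · · ·│4
3│· ♙ · · · · · ·│3
2│♙ · ♙ ♙ · ♔ ♙ ♙│2
1│· · ♖ · · ♗ · ♖│1
  ─────────────────
  a b c d e f g h

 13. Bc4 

  a b c d e f g h
  ─────────────────
8│♜ ♞ ♝ ♛ · ♜ ♚ ·│8
7│♟ ♟ ♟ ♟ · ♟ · ♟│7
6│· · · · · ♟ · ·│6
5│· · · · · · · ·│5
4│· · ♗ · ♙ · · ·│4
3│· ♙ · · · · · ·│3
2│♙ · ♙ ♙ · ♔ ♙ ♙│2
1│· · ♖ · · · · ♖│1
  ─────────────────
  a b c d e f g h


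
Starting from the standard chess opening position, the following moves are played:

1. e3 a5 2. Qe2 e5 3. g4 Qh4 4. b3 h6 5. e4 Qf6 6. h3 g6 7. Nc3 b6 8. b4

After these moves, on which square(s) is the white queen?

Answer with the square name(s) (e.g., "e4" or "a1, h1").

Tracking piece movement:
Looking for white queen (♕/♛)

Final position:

  a b c d e f g h
  ─────────────────
8│♜ ♞ ♝ · ♚ ♝ ♞ ♜│8
7│· · ♟ ♟ · ♟ · ·│7
6│· ♟ · · · ♛ ♟ ♟│6
5│♟ · · · ♟ · · ·│5
4│· ♙ · · ♙ · ♙ ·│4
3│· · ♘ · · · · ♙│3
2│♙ · ♙ ♙ ♕ ♙ · ·│2
1│♖ · ♗ · ♔ ♗ ♘ ♖│1
  ─────────────────
  a b c d e f g h


e2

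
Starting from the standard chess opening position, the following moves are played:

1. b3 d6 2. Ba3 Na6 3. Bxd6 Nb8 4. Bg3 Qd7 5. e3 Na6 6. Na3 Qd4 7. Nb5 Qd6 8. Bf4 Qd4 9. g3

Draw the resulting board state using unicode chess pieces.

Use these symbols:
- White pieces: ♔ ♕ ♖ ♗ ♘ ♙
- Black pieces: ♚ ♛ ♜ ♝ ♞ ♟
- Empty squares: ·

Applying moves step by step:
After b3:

♜ ♞ ♝ ♛ ♚ ♝ ♞ ♜
♟ ♟ ♟ ♟ ♟ ♟ ♟ ♟
· · · · · · · ·
· · · · · · · ·
· · · · · · · ·
· ♙ · · · · · ·
♙ · ♙ ♙ ♙ ♙ ♙ ♙
♖ ♘ ♗ ♕ ♔ ♗ ♘ ♖


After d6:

♜ ♞ ♝ ♛ ♚ ♝ ♞ ♜
♟ ♟ ♟ · ♟ ♟ ♟ ♟
· · · ♟ · · · ·
· · · · · · · ·
· · · · · · · ·
· ♙ · · · · · ·
♙ · ♙ ♙ ♙ ♙ ♙ ♙
♖ ♘ ♗ ♕ ♔ ♗ ♘ ♖


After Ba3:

♜ ♞ ♝ ♛ ♚ ♝ ♞ ♜
♟ ♟ ♟ · ♟ ♟ ♟ ♟
· · · ♟ · · · ·
· · · · · · · ·
· · · · · · · ·
♗ ♙ · · · · · ·
♙ · ♙ ♙ ♙ ♙ ♙ ♙
♖ ♘ · ♕ ♔ ♗ ♘ ♖


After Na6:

♜ · ♝ ♛ ♚ ♝ ♞ ♜
♟ ♟ ♟ · ♟ ♟ ♟ ♟
♞ · · ♟ · · · ·
· · · · · · · ·
· · · · · · · ·
♗ ♙ · · · · · ·
♙ · ♙ ♙ ♙ ♙ ♙ ♙
♖ ♘ · ♕ ♔ ♗ ♘ ♖


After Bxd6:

♜ · ♝ ♛ ♚ ♝ ♞ ♜
♟ ♟ ♟ · ♟ ♟ ♟ ♟
♞ · · ♗ · · · ·
· · · · · · · ·
· · · · · · · ·
· ♙ · · · · · ·
♙ · ♙ ♙ ♙ ♙ ♙ ♙
♖ ♘ · ♕ ♔ ♗ ♘ ♖


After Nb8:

♜ ♞ ♝ ♛ ♚ ♝ ♞ ♜
♟ ♟ ♟ · ♟ ♟ ♟ ♟
· · · ♗ · · · ·
· · · · · · · ·
· · · · · · · ·
· ♙ · · · · · ·
♙ · ♙ ♙ ♙ ♙ ♙ ♙
♖ ♘ · ♕ ♔ ♗ ♘ ♖


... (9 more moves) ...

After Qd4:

♜ · ♝ · ♚ ♝ ♞ ♜
♟ ♟ ♟ · ♟ ♟ ♟ ♟
♞ · · · · · · ·
· ♘ · · · · · ·
· · · ♛ · ♗ · ·
· ♙ · · ♙ · · ·
♙ · ♙ ♙ · ♙ ♙ ♙
♖ · · ♕ ♔ ♗ ♘ ♖


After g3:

♜ · ♝ · ♚ ♝ ♞ ♜
♟ ♟ ♟ · ♟ ♟ ♟ ♟
♞ · · · · · · ·
· ♘ · · · · · ·
· · · ♛ · ♗ · ·
· ♙ · · ♙ · ♙ ·
♙ · ♙ ♙ · ♙ · ♙
♖ · · ♕ ♔ ♗ ♘ ♖



  a b c d e f g h
  ─────────────────
8│♜ · ♝ · ♚ ♝ ♞ ♜│8
7│♟ ♟ ♟ · ♟ ♟ ♟ ♟│7
6│♞ · · · · · · ·│6
5│· ♘ · · · · · ·│5
4│· · · ♛ · ♗ · ·│4
3│· ♙ · · ♙ · ♙ ·│3
2│♙ · ♙ ♙ · ♙ · ♙│2
1│♖ · · ♕ ♔ ♗ ♘ ♖│1
  ─────────────────
  a b c d e f g h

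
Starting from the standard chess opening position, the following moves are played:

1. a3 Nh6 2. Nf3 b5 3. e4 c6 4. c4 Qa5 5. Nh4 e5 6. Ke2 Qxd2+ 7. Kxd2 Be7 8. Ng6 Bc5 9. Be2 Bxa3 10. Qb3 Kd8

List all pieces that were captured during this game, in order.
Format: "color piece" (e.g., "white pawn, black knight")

Tracking captures:
  Qxd2+: captured white pawn
  Kxd2: captured black queen
  Bxa3: captured white pawn

white pawn, black queen, white pawn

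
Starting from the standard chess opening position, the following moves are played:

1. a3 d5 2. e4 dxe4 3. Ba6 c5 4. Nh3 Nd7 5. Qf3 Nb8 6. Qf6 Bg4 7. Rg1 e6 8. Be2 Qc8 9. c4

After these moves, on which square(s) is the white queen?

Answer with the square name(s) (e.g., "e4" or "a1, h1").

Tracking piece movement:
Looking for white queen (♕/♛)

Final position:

  a b c d e f g h
  ─────────────────
8│♜ ♞ ♛ · ♚ ♝ ♞ ♜│8
7│♟ ♟ · · · ♟ ♟ ♟│7
6│· · · · ♟ ♕ · ·│6
5│· · ♟ · · · · ·│5
4│· · ♙ · ♟ · ♝ ·│4
3│♙ · · · · · · ♘│3
2│· ♙ · ♙ ♗ ♙ ♙ ♙│2
1│♖ ♘ ♗ · ♔ · ♖ ·│1
  ─────────────────
  a b c d e f g h


f6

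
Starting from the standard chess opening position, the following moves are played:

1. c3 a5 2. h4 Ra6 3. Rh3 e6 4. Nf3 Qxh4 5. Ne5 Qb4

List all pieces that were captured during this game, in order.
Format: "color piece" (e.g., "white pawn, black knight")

Tracking captures:
  Qxh4: captured white pawn

white pawn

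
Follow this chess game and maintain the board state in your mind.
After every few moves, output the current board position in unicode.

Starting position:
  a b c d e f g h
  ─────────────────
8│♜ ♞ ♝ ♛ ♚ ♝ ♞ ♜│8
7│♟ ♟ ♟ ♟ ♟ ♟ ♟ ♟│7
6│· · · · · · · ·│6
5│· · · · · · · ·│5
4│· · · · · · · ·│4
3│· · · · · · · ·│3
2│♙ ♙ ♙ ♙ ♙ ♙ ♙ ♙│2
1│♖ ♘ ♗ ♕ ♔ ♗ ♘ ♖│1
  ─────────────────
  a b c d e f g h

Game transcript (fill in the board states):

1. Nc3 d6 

  a b c d e f g h
  ─────────────────
8│♜ ♞ ♝ ♛ ♚ ♝ ♞ ♜│8
7│♟ ♟ ♟ · ♟ ♟ ♟ ♟│7
6│· · · ♟ · · · ·│6
5│· · · · · · · ·│5
4│· · · · · · · ·│4
3│· · ♘ · · · · ·│3
2│♙ ♙ ♙ ♙ ♙ ♙ ♙ ♙│2
1│♖ · ♗ ♕ ♔ ♗ ♘ ♖│1
  ─────────────────
  a b c d e f g h

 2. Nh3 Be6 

  a b c d e f g h
  ─────────────────
8│♜ ♞ · ♛ ♚ ♝ ♞ ♜│8
7│♟ ♟ ♟ · ♟ ♟ ♟ ♟│7
6│· · · ♟ ♝ · · ·│6
5│· · · · · · · ·│5
4│· · · · · · · ·│4
3│· · ♘ · · · · ♘│3
2│♙ ♙ ♙ ♙ ♙ ♙ ♙ ♙│2
1│♖ · ♗ ♕ ♔ ♗ · ♖│1
  ─────────────────
  a b c d e f g h

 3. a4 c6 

  a b c d e f g h
  ─────────────────
8│♜ ♞ · ♛ ♚ ♝ ♞ ♜│8
7│♟ ♟ · · ♟ ♟ ♟ ♟│7
6│· · ♟ ♟ ♝ · · ·│6
5│· · · · · · · ·│5
4│♙ · · · · · · ·│4
3│· · ♘ · · · · ♘│3
2│· ♙ ♙ ♙ ♙ ♙ ♙ ♙│2
1│♖ · ♗ ♕ ♔ ♗ · ♖│1
  ─────────────────
  a b c d e f g h



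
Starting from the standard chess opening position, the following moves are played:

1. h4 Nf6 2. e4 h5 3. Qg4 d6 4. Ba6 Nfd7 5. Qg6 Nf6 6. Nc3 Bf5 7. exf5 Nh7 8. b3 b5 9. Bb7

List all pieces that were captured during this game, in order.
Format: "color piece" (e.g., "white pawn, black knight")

Tracking captures:
  exf5: captured black bishop

black bishop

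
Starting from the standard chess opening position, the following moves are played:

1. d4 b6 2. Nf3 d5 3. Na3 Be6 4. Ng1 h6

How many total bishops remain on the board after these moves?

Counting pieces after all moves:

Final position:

  a b c d e f g h
  ─────────────────
8│♜ ♞ · ♛ ♚ ♝ ♞ ♜│8
7│♟ · ♟ · ♟ ♟ ♟ ·│7
6│· ♟ · · ♝ · · ♟│6
5│· · · ♟ · · · ·│5
4│· · · ♙ · · · ·│4
3│♘ · · · · · · ·│3
2│♙ ♙ ♙ · ♙ ♙ ♙ ♙│2
1│♖ · ♗ ♕ ♔ ♗ ♘ ♖│1
  ─────────────────
  a b c d e f g h


4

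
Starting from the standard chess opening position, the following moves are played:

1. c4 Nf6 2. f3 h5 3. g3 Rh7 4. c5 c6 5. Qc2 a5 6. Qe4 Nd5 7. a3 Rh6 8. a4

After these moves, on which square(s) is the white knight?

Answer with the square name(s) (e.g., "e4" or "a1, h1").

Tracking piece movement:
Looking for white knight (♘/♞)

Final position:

  a b c d e f g h
  ─────────────────
8│♜ ♞ ♝ ♛ ♚ ♝ · ·│8
7│· ♟ · ♟ ♟ ♟ ♟ ·│7
6│· · ♟ · · · · ♜│6
5│♟ · ♙ ♞ · · · ♟│5
4│♙ · · · ♕ · · ·│4
3│· · · · · ♙ ♙ ·│3
2│· ♙ · ♙ ♙ · · ♙│2
1│♖ ♘ ♗ · ♔ ♗ ♘ ♖│1
  ─────────────────
  a b c d e f g h


b1, g1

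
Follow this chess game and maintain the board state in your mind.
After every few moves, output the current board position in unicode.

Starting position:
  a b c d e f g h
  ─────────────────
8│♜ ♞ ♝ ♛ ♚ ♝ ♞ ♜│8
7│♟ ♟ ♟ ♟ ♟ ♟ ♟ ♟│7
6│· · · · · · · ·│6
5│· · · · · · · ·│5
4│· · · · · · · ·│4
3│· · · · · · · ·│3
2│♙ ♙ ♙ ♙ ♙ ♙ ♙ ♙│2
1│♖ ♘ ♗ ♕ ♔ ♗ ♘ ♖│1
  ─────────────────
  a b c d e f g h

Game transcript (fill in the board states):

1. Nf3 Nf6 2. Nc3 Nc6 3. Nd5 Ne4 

  a b c d e f g h
  ─────────────────
8│♜ · ♝ ♛ ♚ ♝ · ♜│8
7│♟ ♟ ♟ ♟ ♟ ♟ ♟ ♟│7
6│· · ♞ · · · · ·│6
5│· · · ♘ · · · ·│5
4│· · · · ♞ · · ·│4
3│· · · · · ♘ · ·│3
2│♙ ♙ ♙ ♙ ♙ ♙ ♙ ♙│2
1│♖ · ♗ ♕ ♔ ♗ · ♖│1
  ─────────────────
  a b c d e f g h

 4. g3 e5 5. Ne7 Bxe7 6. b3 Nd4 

  a b c d e f g h
  ─────────────────
8│♜ · ♝ ♛ ♚ · · ♜│8
7│♟ ♟ ♟ ♟ ♝ ♟ ♟ ♟│7
6│· · · · · · · ·│6
5│· · · · ♟ · · ·│5
4│· · · ♞ ♞ · · ·│4
3│· ♙ · · · ♘ ♙ ·│3
2│♙ · ♙ ♙ ♙ ♙ · ♙│2
1│♖ · ♗ ♕ ♔ ♗ · ♖│1
  ─────────────────
  a b c d e f g h

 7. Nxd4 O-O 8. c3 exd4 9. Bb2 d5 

  a b c d e f g h
  ─────────────────
8│♜ · ♝ ♛ · ♜ ♚ ·│8
7│♟ ♟ ♟ · ♝ ♟ ♟ ♟│7
6│· · · · · · · ·│6
5│· · · ♟ · · · ·│5
4│· · · ♟ ♞ · · ·│4
3│· ♙ ♙ · · · ♙ ·│3
2│♙ ♗ · ♙ ♙ ♙ · ♙│2
1│♖ · · ♕ ♔ ♗ · ♖│1
  ─────────────────
  a b c d e f g h

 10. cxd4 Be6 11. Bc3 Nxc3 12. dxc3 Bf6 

  a b c d e f g h
  ─────────────────
8│♜ · · ♛ · ♜ ♚ ·│8
7│♟ ♟ ♟ · · ♟ ♟ ♟│7
6│· · · · ♝ ♝ · ·│6
5│· · · ♟ · · · ·│5
4│· · · ♙ · · · ·│4
3│· ♙ ♙ · · · ♙ ·│3
2│♙ · · · ♙ ♙ · ♙│2
1│♖ · · ♕ ♔ ♗ · ♖│1
  ─────────────────
  a b c d e f g h

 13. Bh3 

  a b c d e f g h
  ─────────────────
8│♜ · · ♛ · ♜ ♚ ·│8
7│♟ ♟ ♟ · · ♟ ♟ ♟│7
6│· · · · ♝ ♝ · ·│6
5│· · · ♟ · · · ·│5
4│· · · ♙ · · · ·│4
3│· ♙ ♙ · · · ♙ ♗│3
2│♙ · · · ♙ ♙ · ♙│2
1│♖ · · ♕ ♔ · · ♖│1
  ─────────────────
  a b c d e f g h


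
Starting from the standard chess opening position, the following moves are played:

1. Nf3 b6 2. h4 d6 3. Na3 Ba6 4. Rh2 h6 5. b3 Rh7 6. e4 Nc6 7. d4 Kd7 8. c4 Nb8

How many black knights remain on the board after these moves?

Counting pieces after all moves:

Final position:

  a b c d e f g h
  ─────────────────
8│♜ ♞ · ♛ · ♝ ♞ ·│8
7│♟ · ♟ ♚ ♟ ♟ ♟ ♜│7
6│♝ ♟ · ♟ · · · ♟│6
5│· · · · · · · ·│5
4│· · ♙ ♙ ♙ · · ♙│4
3│♘ ♙ · · · ♘ · ·│3
2│♙ · · · · ♙ ♙ ♖│2
1│♖ · ♗ ♕ ♔ ♗ · ·│1
  ─────────────────
  a b c d e f g h


2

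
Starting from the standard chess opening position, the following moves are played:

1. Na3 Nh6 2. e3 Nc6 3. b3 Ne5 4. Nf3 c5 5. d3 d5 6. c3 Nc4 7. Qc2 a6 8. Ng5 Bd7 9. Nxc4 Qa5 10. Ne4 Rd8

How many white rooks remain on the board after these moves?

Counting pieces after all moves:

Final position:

  a b c d e f g h
  ─────────────────
8│· · · ♜ ♚ ♝ · ♜│8
7│· ♟ · ♝ ♟ ♟ ♟ ♟│7
6│♟ · · · · · · ♞│6
5│♛ · ♟ ♟ · · · ·│5
4│· · ♘ · ♘ · · ·│4
3│· ♙ ♙ ♙ ♙ · · ·│3
2│♙ · ♕ · · ♙ ♙ ♙│2
1│♖ · ♗ · ♔ ♗ · ♖│1
  ─────────────────
  a b c d e f g h


2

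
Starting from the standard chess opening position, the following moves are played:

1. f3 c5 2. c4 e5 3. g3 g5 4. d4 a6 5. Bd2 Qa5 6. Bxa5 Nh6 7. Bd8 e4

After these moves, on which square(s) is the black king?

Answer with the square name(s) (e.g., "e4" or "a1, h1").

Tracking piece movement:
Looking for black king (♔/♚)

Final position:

  a b c d e f g h
  ─────────────────
8│♜ ♞ ♝ ♗ ♚ ♝ · ♜│8
7│· ♟ · ♟ · ♟ · ♟│7
6│♟ · · · · · · ♞│6
5│· · ♟ · · · ♟ ·│5
4│· · ♙ ♙ ♟ · · ·│4
3│· · · · · ♙ ♙ ·│3
2│♙ ♙ · · ♙ · · ♙│2
1│♖ ♘ · ♕ ♔ ♗ ♘ ♖│1
  ─────────────────
  a b c d e f g h


e8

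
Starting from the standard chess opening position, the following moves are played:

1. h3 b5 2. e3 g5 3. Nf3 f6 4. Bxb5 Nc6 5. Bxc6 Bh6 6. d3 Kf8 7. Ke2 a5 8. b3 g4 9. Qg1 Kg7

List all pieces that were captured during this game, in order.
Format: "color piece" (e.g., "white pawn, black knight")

Tracking captures:
  Bxb5: captured black pawn
  Bxc6: captured black knight

black pawn, black knight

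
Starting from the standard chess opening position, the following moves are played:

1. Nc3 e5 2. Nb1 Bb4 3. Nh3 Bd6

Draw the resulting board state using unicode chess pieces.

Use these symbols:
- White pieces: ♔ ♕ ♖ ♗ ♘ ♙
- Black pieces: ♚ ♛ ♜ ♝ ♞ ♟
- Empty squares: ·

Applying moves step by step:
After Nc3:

♜ ♞ ♝ ♛ ♚ ♝ ♞ ♜
♟ ♟ ♟ ♟ ♟ ♟ ♟ ♟
· · · · · · · ·
· · · · · · · ·
· · · · · · · ·
· · ♘ · · · · ·
♙ ♙ ♙ ♙ ♙ ♙ ♙ ♙
♖ · ♗ ♕ ♔ ♗ ♘ ♖


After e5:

♜ ♞ ♝ ♛ ♚ ♝ ♞ ♜
♟ ♟ ♟ ♟ · ♟ ♟ ♟
· · · · · · · ·
· · · · ♟ · · ·
· · · · · · · ·
· · ♘ · · · · ·
♙ ♙ ♙ ♙ ♙ ♙ ♙ ♙
♖ · ♗ ♕ ♔ ♗ ♘ ♖


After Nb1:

♜ ♞ ♝ ♛ ♚ ♝ ♞ ♜
♟ ♟ ♟ ♟ · ♟ ♟ ♟
· · · · · · · ·
· · · · ♟ · · ·
· · · · · · · ·
· · · · · · · ·
♙ ♙ ♙ ♙ ♙ ♙ ♙ ♙
♖ ♘ ♗ ♕ ♔ ♗ ♘ ♖


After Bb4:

♜ ♞ ♝ ♛ ♚ · ♞ ♜
♟ ♟ ♟ ♟ · ♟ ♟ ♟
· · · · · · · ·
· · · · ♟ · · ·
· ♝ · · · · · ·
· · · · · · · ·
♙ ♙ ♙ ♙ ♙ ♙ ♙ ♙
♖ ♘ ♗ ♕ ♔ ♗ ♘ ♖


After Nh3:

♜ ♞ ♝ ♛ ♚ · ♞ ♜
♟ ♟ ♟ ♟ · ♟ ♟ ♟
· · · · · · · ·
· · · · ♟ · · ·
· ♝ · · · · · ·
· · · · · · · ♘
♙ ♙ ♙ ♙ ♙ ♙ ♙ ♙
♖ ♘ ♗ ♕ ♔ ♗ · ♖


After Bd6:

♜ ♞ ♝ ♛ ♚ · ♞ ♜
♟ ♟ ♟ ♟ · ♟ ♟ ♟
· · · ♝ · · · ·
· · · · ♟ · · ·
· · · · · · · ·
· · · · · · · ♘
♙ ♙ ♙ ♙ ♙ ♙ ♙ ♙
♖ ♘ ♗ ♕ ♔ ♗ · ♖



  a b c d e f g h
  ─────────────────
8│♜ ♞ ♝ ♛ ♚ · ♞ ♜│8
7│♟ ♟ ♟ ♟ · ♟ ♟ ♟│7
6│· · · ♝ · · · ·│6
5│· · · · ♟ · · ·│5
4│· · · · · · · ·│4
3│· · · · · · · ♘│3
2│♙ ♙ ♙ ♙ ♙ ♙ ♙ ♙│2
1│♖ ♘ ♗ ♕ ♔ ♗ · ♖│1
  ─────────────────
  a b c d e f g h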